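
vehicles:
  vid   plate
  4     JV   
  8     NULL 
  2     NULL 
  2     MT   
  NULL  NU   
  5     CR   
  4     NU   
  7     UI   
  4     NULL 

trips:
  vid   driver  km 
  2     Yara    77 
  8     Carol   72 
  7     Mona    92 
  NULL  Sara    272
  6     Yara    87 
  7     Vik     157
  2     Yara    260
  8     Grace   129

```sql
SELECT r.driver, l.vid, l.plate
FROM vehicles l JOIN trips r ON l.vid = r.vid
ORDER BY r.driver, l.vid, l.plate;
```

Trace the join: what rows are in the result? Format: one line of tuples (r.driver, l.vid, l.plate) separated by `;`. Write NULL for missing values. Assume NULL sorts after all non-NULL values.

(Carol, 8, NULL); (Grace, 8, NULL); (Mona, 7, UI); (Vik, 7, UI); (Yara, 2, MT); (Yara, 2, MT); (Yara, 2, NULL); (Yara, 2, NULL)

INNER JOIN keeps only pairs where the ON condition holds.
Matching on l.vid = r.vid. A NULL in a compared column never satisfies the condition.
- l row (vid=4): no match → dropped.
- l row (vid=8): matches 2 r row(s) → 2 output row(s).
- l row (vid=2): matches 2 r row(s) → 2 output row(s).
- l row (vid=2): matches 2 r row(s) → 2 output row(s).
- l row (vid=NULL): no match → dropped.
- l row (vid=5): no match → dropped.
- l row (vid=4): no match → dropped.
- l row (vid=7): matches 2 r row(s) → 2 output row(s).
- l row (vid=4): no match → dropped.
After projecting and ordering:
r.driver | l.vid | l.plate
Carol | 8 | NULL
Grace | 8 | NULL
Mona | 7 | UI
Vik | 7 | UI
Yara | 2 | MT
Yara | 2 | MT
Yara | 2 | NULL
Yara | 2 | NULL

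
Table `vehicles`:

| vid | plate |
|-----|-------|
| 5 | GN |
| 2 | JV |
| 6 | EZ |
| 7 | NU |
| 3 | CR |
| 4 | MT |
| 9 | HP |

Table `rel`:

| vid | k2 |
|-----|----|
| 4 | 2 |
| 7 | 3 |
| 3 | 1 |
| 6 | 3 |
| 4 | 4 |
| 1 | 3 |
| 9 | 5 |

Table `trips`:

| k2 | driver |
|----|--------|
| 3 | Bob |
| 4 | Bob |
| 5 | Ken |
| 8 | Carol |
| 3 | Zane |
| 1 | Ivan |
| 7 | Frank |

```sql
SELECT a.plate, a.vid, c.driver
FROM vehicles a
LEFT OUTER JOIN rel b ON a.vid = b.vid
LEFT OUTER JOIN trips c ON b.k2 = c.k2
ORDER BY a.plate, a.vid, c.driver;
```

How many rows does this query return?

Evaluate left to right. First `vehicles a LEFT JOIN rel b` on vid: 8 row(s).
Then LEFT JOIN `trips c` on k2: each of those 8 rows is kept; rows whose b.k2 has no match in c get NULL for c's columns.
Result: 10 row(s).

10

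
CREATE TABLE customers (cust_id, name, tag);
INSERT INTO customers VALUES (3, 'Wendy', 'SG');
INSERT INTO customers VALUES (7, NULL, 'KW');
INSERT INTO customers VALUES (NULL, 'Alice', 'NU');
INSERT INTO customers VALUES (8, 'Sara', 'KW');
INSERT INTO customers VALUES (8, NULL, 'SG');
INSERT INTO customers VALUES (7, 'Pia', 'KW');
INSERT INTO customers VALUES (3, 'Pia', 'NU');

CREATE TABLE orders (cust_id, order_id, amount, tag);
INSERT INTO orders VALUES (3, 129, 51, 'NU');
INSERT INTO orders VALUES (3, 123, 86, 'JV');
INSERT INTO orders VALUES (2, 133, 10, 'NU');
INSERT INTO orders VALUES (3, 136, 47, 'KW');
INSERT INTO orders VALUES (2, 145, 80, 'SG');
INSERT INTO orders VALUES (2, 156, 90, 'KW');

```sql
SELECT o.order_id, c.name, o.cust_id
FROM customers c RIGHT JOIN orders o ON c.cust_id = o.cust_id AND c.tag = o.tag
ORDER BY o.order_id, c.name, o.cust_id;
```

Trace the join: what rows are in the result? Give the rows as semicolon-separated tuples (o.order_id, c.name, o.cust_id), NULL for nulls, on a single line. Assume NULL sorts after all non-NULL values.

(123, NULL, 3); (129, Pia, 3); (133, NULL, 2); (136, NULL, 3); (145, NULL, 2); (156, NULL, 2)

RIGHT JOIN keeps every row from `orders`; unmatched rows get NULL for `customers`'s columns.
Matching on c.cust_id = o.cust_id AND c.tag = o.tag. A NULL in a compared column never satisfies the condition.
- c[0] cust_id=3, tag=SG → no match.
- c[1] cust_id=7, tag=KW → no match.
- c[2] cust_id=NULL, tag=NU → no match.
- c[3] cust_id=8, tag=KW → no match.
- c[4] cust_id=8, tag=SG → no match.
- c[5] cust_id=7, tag=KW → no match.
- c[6] cust_id=3, tag=NU → 1 match(es) in o → 1 row(s).
- 5 row(s) from o found no c partner → padded with NULL.
After projecting and ordering:
o.order_id | c.name | o.cust_id
123 | NULL | 3
129 | Pia | 3
133 | NULL | 2
136 | NULL | 3
145 | NULL | 2
156 | NULL | 2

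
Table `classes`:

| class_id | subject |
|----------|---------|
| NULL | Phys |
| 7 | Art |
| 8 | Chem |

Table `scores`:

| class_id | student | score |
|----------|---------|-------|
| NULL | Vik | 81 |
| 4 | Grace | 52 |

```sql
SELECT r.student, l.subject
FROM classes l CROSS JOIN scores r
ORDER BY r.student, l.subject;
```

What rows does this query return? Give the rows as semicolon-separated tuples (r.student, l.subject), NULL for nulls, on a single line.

(Grace, Art); (Grace, Chem); (Grace, Phys); (Vik, Art); (Vik, Chem); (Vik, Phys)

CROSS JOIN pairs every row of `classes` with every row of `scores`: 3 × 2 = 6 rows.
After projecting and ordering:
r.student | l.subject
Grace | Art
Grace | Chem
Grace | Phys
Vik | Art
Vik | Chem
Vik | Phys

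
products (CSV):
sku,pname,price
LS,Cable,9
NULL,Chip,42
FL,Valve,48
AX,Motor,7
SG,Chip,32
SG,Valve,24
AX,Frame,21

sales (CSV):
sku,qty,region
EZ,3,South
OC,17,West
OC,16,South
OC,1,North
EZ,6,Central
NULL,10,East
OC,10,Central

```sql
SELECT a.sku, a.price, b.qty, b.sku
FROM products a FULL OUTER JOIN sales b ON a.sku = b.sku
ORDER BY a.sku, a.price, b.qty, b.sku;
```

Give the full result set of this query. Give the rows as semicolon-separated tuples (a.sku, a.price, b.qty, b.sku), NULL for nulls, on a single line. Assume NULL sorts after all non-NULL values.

FULL OUTER JOIN keeps every row from both sides; unmatched rows get NULL for the other side's columns.
Matching on a.sku = b.sku. A NULL in a compared column never satisfies the condition.
- a[0] sku=LS → no match; kept with NULLs on the b side.
- a[1] sku=NULL → no match; kept with NULLs on the b side.
- a[2] sku=FL → no match; kept with NULLs on the b side.
- a[3] sku=AX → no match; kept with NULLs on the b side.
- a[4] sku=SG → no match; kept with NULLs on the b side.
- a[5] sku=SG → no match; kept with NULLs on the b side.
- a[6] sku=AX → no match; kept with NULLs on the b side.
- 7 b row(s) had no a match → kept, a columns NULL.

(AX, 7, NULL, NULL); (AX, 21, NULL, NULL); (FL, 48, NULL, NULL); (LS, 9, NULL, NULL); (SG, 24, NULL, NULL); (SG, 32, NULL, NULL); (NULL, 42, NULL, NULL); (NULL, NULL, 1, OC); (NULL, NULL, 3, EZ); (NULL, NULL, 6, EZ); (NULL, NULL, 10, OC); (NULL, NULL, 10, NULL); (NULL, NULL, 16, OC); (NULL, NULL, 17, OC)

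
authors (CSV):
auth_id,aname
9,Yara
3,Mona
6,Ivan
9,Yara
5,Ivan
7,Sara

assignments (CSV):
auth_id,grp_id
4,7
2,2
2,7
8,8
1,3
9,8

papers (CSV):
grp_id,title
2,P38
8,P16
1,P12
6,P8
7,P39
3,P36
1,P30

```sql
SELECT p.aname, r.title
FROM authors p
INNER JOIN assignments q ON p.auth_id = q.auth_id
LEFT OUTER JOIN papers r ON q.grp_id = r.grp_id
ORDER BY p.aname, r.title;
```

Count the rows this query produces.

Step 1 — p INNER JOIN q on auth_id → 2 row(s).
Then LEFT JOIN `papers r` on grp_id: each of those 2 rows is kept; rows whose q.grp_id has no match in r get NULL for r's columns.
Result: 2 row(s).

2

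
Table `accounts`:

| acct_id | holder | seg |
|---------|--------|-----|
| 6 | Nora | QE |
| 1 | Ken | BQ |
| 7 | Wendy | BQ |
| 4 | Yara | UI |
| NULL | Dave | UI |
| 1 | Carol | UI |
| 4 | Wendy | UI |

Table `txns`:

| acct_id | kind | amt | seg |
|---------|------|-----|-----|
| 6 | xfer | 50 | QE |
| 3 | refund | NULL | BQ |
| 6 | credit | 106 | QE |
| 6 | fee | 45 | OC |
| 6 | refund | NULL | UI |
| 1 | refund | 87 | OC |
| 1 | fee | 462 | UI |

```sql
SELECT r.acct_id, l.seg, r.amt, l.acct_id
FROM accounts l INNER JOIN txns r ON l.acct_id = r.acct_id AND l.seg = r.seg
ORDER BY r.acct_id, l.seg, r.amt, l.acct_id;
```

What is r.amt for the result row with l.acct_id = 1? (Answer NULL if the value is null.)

462

INNER JOIN keeps only pairs where the ON condition holds.
Matching on l.acct_id = r.acct_id AND l.seg = r.seg. A NULL in a compared column never satisfies the condition.
Matched pairs: 3.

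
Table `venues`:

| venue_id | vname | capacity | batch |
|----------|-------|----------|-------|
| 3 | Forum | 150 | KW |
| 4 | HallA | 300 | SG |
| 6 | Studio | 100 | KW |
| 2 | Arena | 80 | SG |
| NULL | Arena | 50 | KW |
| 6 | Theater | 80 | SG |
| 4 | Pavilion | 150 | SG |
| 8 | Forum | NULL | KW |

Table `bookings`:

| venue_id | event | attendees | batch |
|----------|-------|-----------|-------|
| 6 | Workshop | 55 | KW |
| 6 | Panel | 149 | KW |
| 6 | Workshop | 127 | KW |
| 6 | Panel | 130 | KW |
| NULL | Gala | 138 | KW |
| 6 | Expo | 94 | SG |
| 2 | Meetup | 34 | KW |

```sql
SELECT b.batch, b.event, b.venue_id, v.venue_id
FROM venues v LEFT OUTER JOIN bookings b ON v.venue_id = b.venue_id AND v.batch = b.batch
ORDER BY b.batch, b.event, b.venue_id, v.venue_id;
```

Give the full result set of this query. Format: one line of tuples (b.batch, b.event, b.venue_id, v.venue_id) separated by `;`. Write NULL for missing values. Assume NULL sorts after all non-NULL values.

LEFT JOIN keeps every row from `venues`; unmatched rows get NULL for `bookings`'s columns.
Matching on v.venue_id = b.venue_id AND v.batch = b.batch. A NULL in a compared column never satisfies the condition.
- v (venue_id=3, batch=KW) has no partner → padded with NULL.
- v (venue_id=4, batch=SG) has no partner → padded with NULL.
- v (venue_id=6, batch=KW) pairs with 4 row(s) of b.
- v (venue_id=2, batch=SG) has no partner → padded with NULL.
- v (venue_id=NULL, batch=KW) has no partner → padded with NULL.
- v (venue_id=6, batch=SG) pairs with 1 row(s) of b.
- v (venue_id=4, batch=SG) has no partner → padded with NULL.
- v (venue_id=8, batch=KW) has no partner → padded with NULL.

(KW, Panel, 6, 6); (KW, Panel, 6, 6); (KW, Workshop, 6, 6); (KW, Workshop, 6, 6); (SG, Expo, 6, 6); (NULL, NULL, NULL, 2); (NULL, NULL, NULL, 3); (NULL, NULL, NULL, 4); (NULL, NULL, NULL, 4); (NULL, NULL, NULL, 8); (NULL, NULL, NULL, NULL)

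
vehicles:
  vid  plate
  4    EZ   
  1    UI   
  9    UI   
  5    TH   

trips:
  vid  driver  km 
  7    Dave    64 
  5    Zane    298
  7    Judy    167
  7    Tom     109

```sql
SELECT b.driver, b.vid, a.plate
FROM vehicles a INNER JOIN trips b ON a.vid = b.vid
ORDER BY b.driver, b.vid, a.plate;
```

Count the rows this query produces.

INNER JOIN keeps only pairs where the ON condition holds.
Matching on a.vid = b.vid.
- a[0] vid=4 → no match; dropped.
- a[1] vid=1 → no match; dropped.
- a[2] vid=9 → no match; dropped.
- a[3] vid=5 → 1 match(es) in b → 1 row(s).
Total: 1 rows.

1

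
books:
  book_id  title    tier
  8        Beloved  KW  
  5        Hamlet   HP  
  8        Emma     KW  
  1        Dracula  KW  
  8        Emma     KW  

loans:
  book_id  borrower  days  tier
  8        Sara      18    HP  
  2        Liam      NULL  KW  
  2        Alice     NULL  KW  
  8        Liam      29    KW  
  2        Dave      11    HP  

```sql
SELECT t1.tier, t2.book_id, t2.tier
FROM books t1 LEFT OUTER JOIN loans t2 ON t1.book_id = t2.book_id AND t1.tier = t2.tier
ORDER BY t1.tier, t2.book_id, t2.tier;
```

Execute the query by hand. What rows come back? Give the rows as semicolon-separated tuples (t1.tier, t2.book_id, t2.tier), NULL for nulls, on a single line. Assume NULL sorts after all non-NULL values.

(HP, NULL, NULL); (KW, 8, KW); (KW, 8, KW); (KW, 8, KW); (KW, NULL, NULL)

LEFT JOIN keeps every row from `books`; unmatched rows get NULL for `loans`'s columns.
Matching on t1.book_id = t2.book_id AND t1.tier = t2.tier.
Matched pairs: 3; unmatched t1 rows kept: 2.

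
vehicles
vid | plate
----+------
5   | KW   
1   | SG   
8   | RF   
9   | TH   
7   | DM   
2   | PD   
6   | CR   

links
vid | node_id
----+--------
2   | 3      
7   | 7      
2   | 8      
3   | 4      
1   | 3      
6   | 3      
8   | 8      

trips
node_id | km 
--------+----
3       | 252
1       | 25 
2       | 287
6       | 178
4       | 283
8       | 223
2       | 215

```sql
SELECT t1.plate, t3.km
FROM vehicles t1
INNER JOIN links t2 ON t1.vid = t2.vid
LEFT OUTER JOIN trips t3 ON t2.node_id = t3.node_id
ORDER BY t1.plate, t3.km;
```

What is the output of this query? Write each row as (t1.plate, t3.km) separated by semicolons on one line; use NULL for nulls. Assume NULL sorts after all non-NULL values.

(CR, 252); (DM, NULL); (PD, 223); (PD, 252); (RF, 223); (SG, 252)

Evaluate left to right. First `vehicles t1 INNER JOIN links t2` on vid: 6 row(s).
Then LEFT JOIN `trips t3` on node_id: each of those 6 rows is kept; rows whose t2.node_id has no match in t3 get NULL for t3's columns.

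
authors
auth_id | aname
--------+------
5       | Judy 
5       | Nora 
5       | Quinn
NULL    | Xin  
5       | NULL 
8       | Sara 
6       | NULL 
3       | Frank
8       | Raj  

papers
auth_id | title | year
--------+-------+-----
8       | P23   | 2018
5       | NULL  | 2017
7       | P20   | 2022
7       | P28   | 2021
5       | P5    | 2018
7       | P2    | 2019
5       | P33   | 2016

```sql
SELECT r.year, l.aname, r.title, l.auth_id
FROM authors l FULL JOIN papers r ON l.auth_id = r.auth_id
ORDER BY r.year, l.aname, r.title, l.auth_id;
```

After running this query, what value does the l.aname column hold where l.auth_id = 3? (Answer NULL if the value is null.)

Frank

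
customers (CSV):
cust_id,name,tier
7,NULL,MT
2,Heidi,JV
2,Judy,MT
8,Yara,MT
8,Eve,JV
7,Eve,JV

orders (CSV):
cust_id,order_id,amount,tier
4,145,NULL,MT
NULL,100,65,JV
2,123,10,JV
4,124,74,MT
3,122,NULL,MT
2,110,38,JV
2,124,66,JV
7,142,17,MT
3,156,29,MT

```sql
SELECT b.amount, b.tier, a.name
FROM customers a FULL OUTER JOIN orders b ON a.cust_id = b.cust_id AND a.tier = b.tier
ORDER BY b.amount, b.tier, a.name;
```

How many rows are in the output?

FULL OUTER JOIN keeps every row from both sides; unmatched rows get NULL for the other side's columns.
Matching on a.cust_id = b.cust_id AND a.tier = b.tier. A NULL in a compared column never satisfies the condition.
Matched pairs: 4; unmatched a rows kept: 4; unmatched b rows kept: 5.
Total: 4 matched + 9 padded = 13 rows.

13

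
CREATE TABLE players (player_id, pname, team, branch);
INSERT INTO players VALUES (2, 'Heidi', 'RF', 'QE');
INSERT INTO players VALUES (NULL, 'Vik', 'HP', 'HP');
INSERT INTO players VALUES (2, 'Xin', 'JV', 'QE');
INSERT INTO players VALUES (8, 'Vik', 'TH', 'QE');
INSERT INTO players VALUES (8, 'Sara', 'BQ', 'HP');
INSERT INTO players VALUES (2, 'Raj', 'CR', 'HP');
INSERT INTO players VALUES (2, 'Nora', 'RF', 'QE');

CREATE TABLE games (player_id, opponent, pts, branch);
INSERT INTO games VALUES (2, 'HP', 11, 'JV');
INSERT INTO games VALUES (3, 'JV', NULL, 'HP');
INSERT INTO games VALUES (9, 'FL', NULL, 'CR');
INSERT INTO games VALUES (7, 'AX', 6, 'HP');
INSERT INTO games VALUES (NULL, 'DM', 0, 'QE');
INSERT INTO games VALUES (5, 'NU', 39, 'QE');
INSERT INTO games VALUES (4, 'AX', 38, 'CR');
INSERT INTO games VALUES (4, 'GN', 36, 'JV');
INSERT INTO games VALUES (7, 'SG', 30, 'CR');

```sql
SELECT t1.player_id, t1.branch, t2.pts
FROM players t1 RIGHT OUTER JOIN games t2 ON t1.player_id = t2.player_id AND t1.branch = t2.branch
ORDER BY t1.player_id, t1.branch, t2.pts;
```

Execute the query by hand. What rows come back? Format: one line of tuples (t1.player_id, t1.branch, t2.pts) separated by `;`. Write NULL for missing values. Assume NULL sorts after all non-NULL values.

(NULL, NULL, 0); (NULL, NULL, 6); (NULL, NULL, 11); (NULL, NULL, 30); (NULL, NULL, 36); (NULL, NULL, 38); (NULL, NULL, 39); (NULL, NULL, NULL); (NULL, NULL, NULL)

RIGHT JOIN keeps every row from `games`; unmatched rows get NULL for `players`'s columns.
Matching on t1.player_id = t2.player_id AND t1.branch = t2.branch. A NULL in a compared column never satisfies the condition.
Matched pairs: 0; unmatched t2 rows kept: 9.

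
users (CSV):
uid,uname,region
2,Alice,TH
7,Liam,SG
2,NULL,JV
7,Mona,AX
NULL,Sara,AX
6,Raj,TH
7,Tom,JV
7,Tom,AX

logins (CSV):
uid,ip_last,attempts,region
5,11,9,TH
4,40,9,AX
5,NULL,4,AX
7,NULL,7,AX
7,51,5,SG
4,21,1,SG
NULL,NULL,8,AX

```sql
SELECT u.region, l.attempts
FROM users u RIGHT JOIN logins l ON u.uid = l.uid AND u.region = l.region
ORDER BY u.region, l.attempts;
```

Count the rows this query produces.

RIGHT JOIN keeps every row from `logins`; unmatched rows get NULL for `users`'s columns.
Matching on u.uid = l.uid AND u.region = l.region. A NULL in a compared column never satisfies the condition.
Matched pairs: 3; unmatched l rows kept: 5.
Total: 3 matched + 5 padded = 8 rows.

8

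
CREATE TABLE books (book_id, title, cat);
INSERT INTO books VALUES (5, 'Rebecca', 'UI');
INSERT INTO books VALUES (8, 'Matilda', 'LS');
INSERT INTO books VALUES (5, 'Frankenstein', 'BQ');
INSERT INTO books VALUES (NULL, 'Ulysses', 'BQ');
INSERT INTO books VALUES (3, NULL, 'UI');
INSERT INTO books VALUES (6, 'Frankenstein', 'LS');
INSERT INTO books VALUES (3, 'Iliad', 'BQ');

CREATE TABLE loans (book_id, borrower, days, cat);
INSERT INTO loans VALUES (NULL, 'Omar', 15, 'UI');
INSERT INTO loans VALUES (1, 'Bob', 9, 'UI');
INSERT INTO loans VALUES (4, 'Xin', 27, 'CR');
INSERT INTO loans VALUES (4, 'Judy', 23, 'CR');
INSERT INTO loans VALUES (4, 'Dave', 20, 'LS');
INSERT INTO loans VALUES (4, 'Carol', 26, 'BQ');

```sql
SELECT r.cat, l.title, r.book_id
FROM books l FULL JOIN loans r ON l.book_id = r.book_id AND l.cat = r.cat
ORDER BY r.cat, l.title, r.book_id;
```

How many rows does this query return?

13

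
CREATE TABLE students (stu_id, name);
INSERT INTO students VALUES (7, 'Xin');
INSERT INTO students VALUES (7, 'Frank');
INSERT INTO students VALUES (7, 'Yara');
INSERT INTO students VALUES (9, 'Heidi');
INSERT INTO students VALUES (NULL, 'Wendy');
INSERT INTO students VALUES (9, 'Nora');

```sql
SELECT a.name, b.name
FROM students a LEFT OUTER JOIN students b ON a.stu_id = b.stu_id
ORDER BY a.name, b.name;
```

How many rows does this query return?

14

LEFT JOIN keeps every row from `students a`; unmatched rows get NULL for `students b`'s columns.
Matching on a.stu_id = b.stu_id. A NULL in a compared column never satisfies the condition.
- a row (stu_id=7): matches 3 b row(s) → 3 output row(s).
- a row (stu_id=7): matches 3 b row(s) → 3 output row(s).
- a row (stu_id=7): matches 3 b row(s) → 3 output row(s).
- a row (stu_id=9): matches 2 b row(s) → 2 output row(s).
- a row (stu_id=NULL): no match → kept, b columns NULL.
- a row (stu_id=9): matches 2 b row(s) → 2 output row(s).
Total: 13 matched + 1 padded = 14 rows.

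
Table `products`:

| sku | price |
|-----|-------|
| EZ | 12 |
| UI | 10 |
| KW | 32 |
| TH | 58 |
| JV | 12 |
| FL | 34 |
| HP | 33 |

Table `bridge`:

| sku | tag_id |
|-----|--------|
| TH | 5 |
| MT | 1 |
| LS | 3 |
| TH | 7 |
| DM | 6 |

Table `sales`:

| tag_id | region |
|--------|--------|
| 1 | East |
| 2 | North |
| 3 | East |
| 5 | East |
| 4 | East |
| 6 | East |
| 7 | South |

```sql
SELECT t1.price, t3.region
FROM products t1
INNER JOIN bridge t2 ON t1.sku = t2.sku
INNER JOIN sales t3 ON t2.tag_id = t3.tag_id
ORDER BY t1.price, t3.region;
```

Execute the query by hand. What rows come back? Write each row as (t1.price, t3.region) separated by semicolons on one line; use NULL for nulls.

(58, East); (58, South)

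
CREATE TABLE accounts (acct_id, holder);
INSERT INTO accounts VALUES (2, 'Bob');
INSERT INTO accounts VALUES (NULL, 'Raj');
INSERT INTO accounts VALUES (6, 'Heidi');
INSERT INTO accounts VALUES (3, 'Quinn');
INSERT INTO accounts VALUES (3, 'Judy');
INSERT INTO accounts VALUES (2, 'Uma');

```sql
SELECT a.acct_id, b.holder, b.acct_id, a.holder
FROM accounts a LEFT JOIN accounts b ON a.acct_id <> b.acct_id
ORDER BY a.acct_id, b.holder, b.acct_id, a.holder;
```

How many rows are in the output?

17

LEFT JOIN keeps every row from `accounts a`; unmatched rows get NULL for `accounts b`'s columns.
Matching on a.acct_id <> b.acct_id. A NULL in a compared column never satisfies the condition.
- acct_id=2: 3 matching b row(s), so 3 row(s) emitted.
- acct_id=NULL: no b row matches, row kept with b columns NULL.
- acct_id=6: 4 matching b row(s), so 4 row(s) emitted.
- acct_id=3: 3 matching b row(s), so 3 row(s) emitted.
- acct_id=3: 3 matching b row(s), so 3 row(s) emitted.
- acct_id=2: 3 matching b row(s), so 3 row(s) emitted.
Total: 16 matched + 1 padded = 17 rows.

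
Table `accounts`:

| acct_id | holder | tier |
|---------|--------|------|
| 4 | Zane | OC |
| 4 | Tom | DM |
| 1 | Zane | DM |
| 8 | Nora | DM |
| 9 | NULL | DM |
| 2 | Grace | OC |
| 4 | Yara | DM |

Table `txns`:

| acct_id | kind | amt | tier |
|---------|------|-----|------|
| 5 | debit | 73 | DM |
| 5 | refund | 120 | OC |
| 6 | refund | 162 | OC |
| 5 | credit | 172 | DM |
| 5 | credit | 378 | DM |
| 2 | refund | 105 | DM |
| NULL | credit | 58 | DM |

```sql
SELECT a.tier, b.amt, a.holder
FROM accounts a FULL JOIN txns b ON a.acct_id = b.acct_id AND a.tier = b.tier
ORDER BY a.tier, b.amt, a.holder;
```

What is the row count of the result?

14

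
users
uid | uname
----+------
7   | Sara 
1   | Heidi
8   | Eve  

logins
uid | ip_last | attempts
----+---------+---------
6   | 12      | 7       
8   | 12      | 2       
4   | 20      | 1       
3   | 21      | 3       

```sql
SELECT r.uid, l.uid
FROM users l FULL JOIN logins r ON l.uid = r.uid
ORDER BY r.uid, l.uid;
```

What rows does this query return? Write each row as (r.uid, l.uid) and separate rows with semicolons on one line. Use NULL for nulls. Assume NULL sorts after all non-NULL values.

(3, NULL); (4, NULL); (6, NULL); (8, 8); (NULL, 1); (NULL, 7)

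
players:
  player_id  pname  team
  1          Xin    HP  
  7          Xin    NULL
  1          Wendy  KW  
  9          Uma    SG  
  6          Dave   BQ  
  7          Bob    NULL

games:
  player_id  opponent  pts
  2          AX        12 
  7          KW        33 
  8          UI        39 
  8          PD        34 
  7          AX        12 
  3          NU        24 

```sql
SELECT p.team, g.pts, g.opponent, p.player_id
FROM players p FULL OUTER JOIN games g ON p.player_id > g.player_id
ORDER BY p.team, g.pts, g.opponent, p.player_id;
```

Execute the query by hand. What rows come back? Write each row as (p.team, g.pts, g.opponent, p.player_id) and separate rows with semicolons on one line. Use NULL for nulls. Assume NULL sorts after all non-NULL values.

(BQ, 12, AX, 6); (BQ, 24, NU, 6); (HP, NULL, NULL, 1); (KW, NULL, NULL, 1); (SG, 12, AX, 9); (SG, 12, AX, 9); (SG, 24, NU, 9); (SG, 33, KW, 9); (SG, 34, PD, 9); (SG, 39, UI, 9); (NULL, 12, AX, 7); (NULL, 12, AX, 7); (NULL, 24, NU, 7); (NULL, 24, NU, 7)

FULL OUTER JOIN keeps every row from both sides; unmatched rows get NULL for the other side's columns.
Matching on p.player_id > g.player_id.
Matched pairs: 12; unmatched p rows kept: 2; unmatched g rows kept: 0.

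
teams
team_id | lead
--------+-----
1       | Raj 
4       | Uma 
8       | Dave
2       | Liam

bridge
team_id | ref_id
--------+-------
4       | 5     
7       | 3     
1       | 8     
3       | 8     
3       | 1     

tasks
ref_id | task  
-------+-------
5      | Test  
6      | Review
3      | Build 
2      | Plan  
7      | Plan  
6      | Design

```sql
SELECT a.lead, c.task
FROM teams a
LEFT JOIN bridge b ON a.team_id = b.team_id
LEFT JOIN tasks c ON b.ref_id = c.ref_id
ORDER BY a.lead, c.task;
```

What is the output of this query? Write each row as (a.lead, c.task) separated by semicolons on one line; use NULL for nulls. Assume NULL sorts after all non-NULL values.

Evaluate left to right. First `teams a LEFT JOIN bridge b` on team_id: 4 row(s).
Then LEFT JOIN `tasks c` on ref_id: each of those 4 rows is kept; rows whose b.ref_id has no match in c get NULL for c's columns.

(Dave, NULL); (Liam, NULL); (Raj, NULL); (Uma, Test)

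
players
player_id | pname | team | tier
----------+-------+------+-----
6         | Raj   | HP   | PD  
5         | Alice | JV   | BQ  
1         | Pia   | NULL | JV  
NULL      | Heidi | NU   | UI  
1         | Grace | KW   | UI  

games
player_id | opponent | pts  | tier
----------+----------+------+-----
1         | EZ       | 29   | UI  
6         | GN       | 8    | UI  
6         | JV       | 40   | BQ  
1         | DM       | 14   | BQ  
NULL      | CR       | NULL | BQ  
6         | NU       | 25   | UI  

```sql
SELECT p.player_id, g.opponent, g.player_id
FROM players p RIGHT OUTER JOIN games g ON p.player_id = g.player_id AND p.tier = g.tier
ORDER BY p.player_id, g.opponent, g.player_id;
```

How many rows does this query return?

6

RIGHT JOIN keeps every row from `games`; unmatched rows get NULL for `players`'s columns.
Matching on p.player_id = g.player_id AND p.tier = g.tier. A NULL in a compared column never satisfies the condition.
- p row (player_id=6, tier=PD): no match.
- p row (player_id=5, tier=BQ): no match.
- p row (player_id=1, tier=JV): no match.
- p row (player_id=NULL, tier=UI): no match.
- p row (player_id=1, tier=UI): matches 1 g row(s) → 1 output row(s).
- 5 row(s) from g found no p partner → padded with NULL.
Total: 1 matched + 5 padded = 6 rows.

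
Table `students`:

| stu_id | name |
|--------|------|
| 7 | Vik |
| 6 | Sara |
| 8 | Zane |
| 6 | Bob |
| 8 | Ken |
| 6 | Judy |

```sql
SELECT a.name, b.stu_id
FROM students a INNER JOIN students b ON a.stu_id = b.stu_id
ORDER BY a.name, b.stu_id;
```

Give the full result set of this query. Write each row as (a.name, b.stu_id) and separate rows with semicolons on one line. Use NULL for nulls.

(Bob, 6); (Bob, 6); (Bob, 6); (Judy, 6); (Judy, 6); (Judy, 6); (Ken, 8); (Ken, 8); (Sara, 6); (Sara, 6); (Sara, 6); (Vik, 7); (Zane, 8); (Zane, 8)

INNER JOIN keeps only pairs where the ON condition holds.
Matching on a.stu_id = b.stu_id.
- a[0] stu_id=7 → 1 match(es) in b → 1 row(s).
- a[1] stu_id=6 → 3 match(es) in b → 3 row(s).
- a[2] stu_id=8 → 2 match(es) in b → 2 row(s).
- a[3] stu_id=6 → 3 match(es) in b → 3 row(s).
- a[4] stu_id=8 → 2 match(es) in b → 2 row(s).
- a[5] stu_id=6 → 3 match(es) in b → 3 row(s).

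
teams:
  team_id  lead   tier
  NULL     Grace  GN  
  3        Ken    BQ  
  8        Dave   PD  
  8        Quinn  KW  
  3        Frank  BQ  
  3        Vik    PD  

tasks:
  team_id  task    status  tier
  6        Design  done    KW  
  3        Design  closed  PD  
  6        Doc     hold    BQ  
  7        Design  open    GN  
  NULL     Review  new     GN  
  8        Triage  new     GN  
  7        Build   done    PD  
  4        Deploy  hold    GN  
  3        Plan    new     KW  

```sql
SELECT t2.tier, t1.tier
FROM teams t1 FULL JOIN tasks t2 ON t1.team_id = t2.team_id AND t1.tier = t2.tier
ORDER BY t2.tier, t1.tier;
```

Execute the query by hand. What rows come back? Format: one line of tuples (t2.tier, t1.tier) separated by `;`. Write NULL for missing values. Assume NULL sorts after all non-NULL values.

(BQ, NULL); (GN, NULL); (GN, NULL); (GN, NULL); (GN, NULL); (KW, NULL); (KW, NULL); (PD, PD); (PD, NULL); (NULL, BQ); (NULL, BQ); (NULL, GN); (NULL, KW); (NULL, PD)

FULL OUTER JOIN keeps every row from both sides; unmatched rows get NULL for the other side's columns.
Matching on t1.team_id = t2.team_id AND t1.tier = t2.tier. A NULL in a compared column never satisfies the condition.
- t1 row (team_id=NULL, tier=GN): no match → kept, t2 columns NULL.
- t1 row (team_id=3, tier=BQ): no match → kept, t2 columns NULL.
- t1 row (team_id=8, tier=PD): no match → kept, t2 columns NULL.
- t1 row (team_id=8, tier=KW): no match → kept, t2 columns NULL.
- t1 row (team_id=3, tier=BQ): no match → kept, t2 columns NULL.
- t1 row (team_id=3, tier=PD): matches 1 t2 row(s) → 1 output row(s).
- 8 t2 row(s) had no t1 match → kept, t1 columns NULL.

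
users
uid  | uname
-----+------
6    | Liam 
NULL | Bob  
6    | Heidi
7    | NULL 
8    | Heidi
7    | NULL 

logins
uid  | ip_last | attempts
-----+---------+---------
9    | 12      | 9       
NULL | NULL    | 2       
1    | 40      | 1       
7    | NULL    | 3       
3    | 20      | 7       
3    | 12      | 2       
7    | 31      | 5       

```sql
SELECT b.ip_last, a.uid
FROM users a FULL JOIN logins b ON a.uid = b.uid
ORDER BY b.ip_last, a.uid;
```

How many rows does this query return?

FULL OUTER JOIN keeps every row from both sides; unmatched rows get NULL for the other side's columns.
Matching on a.uid = b.uid. A NULL in a compared column never satisfies the condition.
Matched pairs: 4; unmatched a rows kept: 4; unmatched b rows kept: 5.
Total: 4 matched + 9 padded = 13 rows.

13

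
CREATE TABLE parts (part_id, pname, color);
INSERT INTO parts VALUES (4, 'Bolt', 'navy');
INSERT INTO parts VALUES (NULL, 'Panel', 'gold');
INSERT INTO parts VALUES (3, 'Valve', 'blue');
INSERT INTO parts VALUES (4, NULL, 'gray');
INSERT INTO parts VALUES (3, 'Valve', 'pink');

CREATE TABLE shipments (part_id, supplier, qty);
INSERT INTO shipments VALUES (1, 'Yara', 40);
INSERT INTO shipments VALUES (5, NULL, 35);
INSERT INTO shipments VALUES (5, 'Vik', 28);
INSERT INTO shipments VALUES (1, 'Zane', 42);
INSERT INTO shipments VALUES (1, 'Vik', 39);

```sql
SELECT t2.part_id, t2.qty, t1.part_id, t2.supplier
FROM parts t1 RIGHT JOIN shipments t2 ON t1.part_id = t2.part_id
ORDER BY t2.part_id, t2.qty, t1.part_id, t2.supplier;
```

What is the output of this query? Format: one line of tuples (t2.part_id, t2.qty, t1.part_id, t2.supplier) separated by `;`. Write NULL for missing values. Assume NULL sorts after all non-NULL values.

(1, 39, NULL, Vik); (1, 40, NULL, Yara); (1, 42, NULL, Zane); (5, 28, NULL, Vik); (5, 35, NULL, NULL)

RIGHT JOIN keeps every row from `shipments`; unmatched rows get NULL for `parts`'s columns.
Matching on t1.part_id = t2.part_id. A NULL in a compared column never satisfies the condition.
- t1[0] part_id=4 → no match.
- t1[1] part_id=NULL → no match.
- t1[2] part_id=3 → no match.
- t1[3] part_id=4 → no match.
- t1[4] part_id=3 → no match.
- plus 5 unmatched t2 row(s), each kept with NULL t1 columns.
After projecting and ordering:
t2.part_id | t2.qty | t1.part_id | t2.supplier
1 | 39 | NULL | Vik
1 | 40 | NULL | Yara
1 | 42 | NULL | Zane
5 | 28 | NULL | Vik
5 | 35 | NULL | NULL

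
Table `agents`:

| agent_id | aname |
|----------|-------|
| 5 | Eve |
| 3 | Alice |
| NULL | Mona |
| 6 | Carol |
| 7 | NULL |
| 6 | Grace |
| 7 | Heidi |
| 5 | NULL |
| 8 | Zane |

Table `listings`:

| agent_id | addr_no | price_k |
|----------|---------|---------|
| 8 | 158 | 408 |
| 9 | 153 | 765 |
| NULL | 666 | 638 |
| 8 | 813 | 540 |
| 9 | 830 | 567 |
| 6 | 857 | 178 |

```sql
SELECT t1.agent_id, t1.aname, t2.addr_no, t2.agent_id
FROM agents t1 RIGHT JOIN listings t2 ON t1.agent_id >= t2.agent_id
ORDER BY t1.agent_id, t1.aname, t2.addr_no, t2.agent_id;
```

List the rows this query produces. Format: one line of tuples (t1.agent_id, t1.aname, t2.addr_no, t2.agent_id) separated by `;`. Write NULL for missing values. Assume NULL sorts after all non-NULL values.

(6, Carol, 857, 6); (6, Grace, 857, 6); (7, Heidi, 857, 6); (7, NULL, 857, 6); (8, Zane, 158, 8); (8, Zane, 813, 8); (8, Zane, 857, 6); (NULL, NULL, 153, 9); (NULL, NULL, 666, NULL); (NULL, NULL, 830, 9)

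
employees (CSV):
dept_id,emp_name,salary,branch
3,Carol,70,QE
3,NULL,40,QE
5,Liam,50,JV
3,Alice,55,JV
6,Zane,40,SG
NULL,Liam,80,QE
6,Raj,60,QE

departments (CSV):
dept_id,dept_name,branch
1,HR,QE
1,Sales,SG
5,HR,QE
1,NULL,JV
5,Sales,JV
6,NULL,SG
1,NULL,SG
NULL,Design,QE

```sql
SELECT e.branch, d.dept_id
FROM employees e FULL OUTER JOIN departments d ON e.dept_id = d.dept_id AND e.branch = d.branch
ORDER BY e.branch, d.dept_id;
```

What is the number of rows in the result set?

FULL OUTER JOIN keeps every row from both sides; unmatched rows get NULL for the other side's columns.
Matching on e.dept_id = d.dept_id AND e.branch = d.branch. A NULL in a compared column never satisfies the condition.
Matched pairs: 2; unmatched e rows kept: 5; unmatched d rows kept: 6.
Total: 2 matched + 11 padded = 13 rows.

13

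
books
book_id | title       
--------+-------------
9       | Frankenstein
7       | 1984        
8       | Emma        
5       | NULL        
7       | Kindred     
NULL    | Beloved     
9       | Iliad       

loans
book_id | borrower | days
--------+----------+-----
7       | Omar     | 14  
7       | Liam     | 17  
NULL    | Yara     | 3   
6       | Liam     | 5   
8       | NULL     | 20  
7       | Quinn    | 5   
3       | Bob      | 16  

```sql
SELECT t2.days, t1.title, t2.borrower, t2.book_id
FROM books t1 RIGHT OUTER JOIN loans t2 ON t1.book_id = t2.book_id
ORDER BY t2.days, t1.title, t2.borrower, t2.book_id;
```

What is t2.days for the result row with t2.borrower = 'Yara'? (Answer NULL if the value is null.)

3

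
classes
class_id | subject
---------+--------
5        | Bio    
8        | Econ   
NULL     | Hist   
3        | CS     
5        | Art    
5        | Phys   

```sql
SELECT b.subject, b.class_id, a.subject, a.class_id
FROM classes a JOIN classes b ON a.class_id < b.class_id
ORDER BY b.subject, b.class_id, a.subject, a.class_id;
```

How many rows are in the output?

7

INNER JOIN keeps only pairs where the ON condition holds.
Matching on a.class_id < b.class_id. A NULL in a compared column never satisfies the condition.
- a[0] class_id=5 → 1 match(es) in b → 1 row(s).
- a[1] class_id=8 → no match; dropped.
- a[2] class_id=NULL → no match; dropped.
- a[3] class_id=3 → 4 match(es) in b → 4 row(s).
- a[4] class_id=5 → 1 match(es) in b → 1 row(s).
- a[5] class_id=5 → 1 match(es) in b → 1 row(s).
Total: 7 rows.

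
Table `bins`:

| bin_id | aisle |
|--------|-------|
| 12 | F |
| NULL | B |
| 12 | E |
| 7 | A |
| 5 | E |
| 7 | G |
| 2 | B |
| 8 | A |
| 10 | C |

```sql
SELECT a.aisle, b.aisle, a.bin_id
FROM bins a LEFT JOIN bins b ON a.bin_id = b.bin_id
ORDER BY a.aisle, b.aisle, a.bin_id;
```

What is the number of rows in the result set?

13

LEFT JOIN keeps every row from `bins a`; unmatched rows get NULL for `bins b`'s columns.
Matching on a.bin_id = b.bin_id. A NULL in a compared column never satisfies the condition.
- a[0] bin_id=12 → 2 match(es) in b → 2 row(s).
- a[1] bin_id=NULL → no match; kept with NULLs on the b side.
- a[2] bin_id=12 → 2 match(es) in b → 2 row(s).
- a[3] bin_id=7 → 2 match(es) in b → 2 row(s).
- a[4] bin_id=5 → 1 match(es) in b → 1 row(s).
- a[5] bin_id=7 → 2 match(es) in b → 2 row(s).
- a[6] bin_id=2 → 1 match(es) in b → 1 row(s).
- a[7] bin_id=8 → 1 match(es) in b → 1 row(s).
- a[8] bin_id=10 → 1 match(es) in b → 1 row(s).
Total: 12 matched + 1 padded = 13 rows.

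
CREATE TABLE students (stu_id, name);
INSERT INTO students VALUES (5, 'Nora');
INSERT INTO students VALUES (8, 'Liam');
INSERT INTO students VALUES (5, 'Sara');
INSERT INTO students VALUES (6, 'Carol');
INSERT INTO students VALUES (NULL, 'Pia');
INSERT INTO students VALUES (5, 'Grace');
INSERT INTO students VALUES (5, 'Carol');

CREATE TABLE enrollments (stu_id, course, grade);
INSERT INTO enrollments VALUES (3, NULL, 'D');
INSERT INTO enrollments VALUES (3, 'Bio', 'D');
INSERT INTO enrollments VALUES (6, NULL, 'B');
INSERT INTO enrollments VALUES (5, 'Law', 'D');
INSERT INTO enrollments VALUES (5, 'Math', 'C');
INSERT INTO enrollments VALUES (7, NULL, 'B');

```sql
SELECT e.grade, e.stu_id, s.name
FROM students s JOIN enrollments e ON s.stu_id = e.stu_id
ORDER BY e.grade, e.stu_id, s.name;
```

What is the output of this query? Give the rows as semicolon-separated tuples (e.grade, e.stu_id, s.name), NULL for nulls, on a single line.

INNER JOIN keeps only pairs where the ON condition holds.
Matching on s.stu_id = e.stu_id. A NULL in a compared column never satisfies the condition.
- s (stu_id=5) pairs with 2 row(s) of e.
- s (stu_id=8) has no partner → excluded.
- s (stu_id=5) pairs with 2 row(s) of e.
- s (stu_id=6) pairs with 1 row(s) of e.
- s (stu_id=NULL) has no partner → excluded.
- s (stu_id=5) pairs with 2 row(s) of e.
- s (stu_id=5) pairs with 2 row(s) of e.
After projecting and ordering:
e.grade | e.stu_id | s.name
B | 6 | Carol
C | 5 | Carol
C | 5 | Grace
C | 5 | Nora
C | 5 | Sara
D | 5 | Carol
D | 5 | Grace
D | 5 | Nora
D | 5 | Sara

(B, 6, Carol); (C, 5, Carol); (C, 5, Grace); (C, 5, Nora); (C, 5, Sara); (D, 5, Carol); (D, 5, Grace); (D, 5, Nora); (D, 5, Sara)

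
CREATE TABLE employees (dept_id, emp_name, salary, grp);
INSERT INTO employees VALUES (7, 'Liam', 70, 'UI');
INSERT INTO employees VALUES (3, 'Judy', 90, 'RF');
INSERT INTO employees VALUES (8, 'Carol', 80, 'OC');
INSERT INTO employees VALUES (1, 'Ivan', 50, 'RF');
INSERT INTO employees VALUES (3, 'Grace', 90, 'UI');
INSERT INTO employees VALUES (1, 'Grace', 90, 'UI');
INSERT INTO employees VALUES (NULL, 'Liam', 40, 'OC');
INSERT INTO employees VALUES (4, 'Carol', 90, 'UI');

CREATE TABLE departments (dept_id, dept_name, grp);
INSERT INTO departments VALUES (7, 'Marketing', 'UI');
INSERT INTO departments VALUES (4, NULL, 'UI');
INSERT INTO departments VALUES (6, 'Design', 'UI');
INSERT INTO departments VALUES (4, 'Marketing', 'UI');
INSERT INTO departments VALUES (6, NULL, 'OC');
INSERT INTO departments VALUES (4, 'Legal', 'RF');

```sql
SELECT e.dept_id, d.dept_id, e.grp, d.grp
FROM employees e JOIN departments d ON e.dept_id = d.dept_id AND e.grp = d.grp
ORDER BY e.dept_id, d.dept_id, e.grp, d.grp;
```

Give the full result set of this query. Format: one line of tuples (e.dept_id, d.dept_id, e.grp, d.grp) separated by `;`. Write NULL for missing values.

INNER JOIN keeps only pairs where the ON condition holds.
Matching on e.dept_id = d.dept_id AND e.grp = d.grp. A NULL in a compared column never satisfies the condition.
Matched pairs: 3.

(4, 4, UI, UI); (4, 4, UI, UI); (7, 7, UI, UI)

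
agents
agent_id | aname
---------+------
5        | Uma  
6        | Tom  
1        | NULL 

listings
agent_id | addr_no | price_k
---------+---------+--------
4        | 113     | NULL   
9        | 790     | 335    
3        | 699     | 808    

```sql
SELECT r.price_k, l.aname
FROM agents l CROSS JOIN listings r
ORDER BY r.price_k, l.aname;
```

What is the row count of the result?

CROSS JOIN pairs every row of `agents` with every row of `listings`: 3 × 3 = 9 rows.

9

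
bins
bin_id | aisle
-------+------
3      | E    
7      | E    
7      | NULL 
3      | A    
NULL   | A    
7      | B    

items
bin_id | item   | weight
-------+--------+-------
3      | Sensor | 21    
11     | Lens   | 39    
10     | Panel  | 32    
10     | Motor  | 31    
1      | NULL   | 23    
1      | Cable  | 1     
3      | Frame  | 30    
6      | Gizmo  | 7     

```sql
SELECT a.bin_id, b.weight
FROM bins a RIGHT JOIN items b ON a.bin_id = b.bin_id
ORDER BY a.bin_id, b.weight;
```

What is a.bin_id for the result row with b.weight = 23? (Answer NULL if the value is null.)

RIGHT JOIN keeps every row from `items`; unmatched rows get NULL for `bins`'s columns.
Matching on a.bin_id = b.bin_id. A NULL in a compared column never satisfies the condition.
- bin_id=3: 2 matching b row(s), so 2 row(s) emitted.
- bin_id=7: no matching b row.
- bin_id=7: no matching b row.
- bin_id=3: 2 matching b row(s), so 2 row(s) emitted.
- bin_id=NULL: no matching b row.
- bin_id=7: no matching b row.
- 6 row(s) from b found no a partner → padded with NULL.

NULL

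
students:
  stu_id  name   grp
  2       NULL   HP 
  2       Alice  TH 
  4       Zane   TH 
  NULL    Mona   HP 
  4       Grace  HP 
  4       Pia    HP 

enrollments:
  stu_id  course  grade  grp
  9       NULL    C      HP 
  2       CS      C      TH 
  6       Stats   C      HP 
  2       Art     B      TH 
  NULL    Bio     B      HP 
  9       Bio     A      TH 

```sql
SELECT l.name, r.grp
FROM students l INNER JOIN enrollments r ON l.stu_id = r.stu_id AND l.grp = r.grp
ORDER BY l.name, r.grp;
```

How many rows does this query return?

2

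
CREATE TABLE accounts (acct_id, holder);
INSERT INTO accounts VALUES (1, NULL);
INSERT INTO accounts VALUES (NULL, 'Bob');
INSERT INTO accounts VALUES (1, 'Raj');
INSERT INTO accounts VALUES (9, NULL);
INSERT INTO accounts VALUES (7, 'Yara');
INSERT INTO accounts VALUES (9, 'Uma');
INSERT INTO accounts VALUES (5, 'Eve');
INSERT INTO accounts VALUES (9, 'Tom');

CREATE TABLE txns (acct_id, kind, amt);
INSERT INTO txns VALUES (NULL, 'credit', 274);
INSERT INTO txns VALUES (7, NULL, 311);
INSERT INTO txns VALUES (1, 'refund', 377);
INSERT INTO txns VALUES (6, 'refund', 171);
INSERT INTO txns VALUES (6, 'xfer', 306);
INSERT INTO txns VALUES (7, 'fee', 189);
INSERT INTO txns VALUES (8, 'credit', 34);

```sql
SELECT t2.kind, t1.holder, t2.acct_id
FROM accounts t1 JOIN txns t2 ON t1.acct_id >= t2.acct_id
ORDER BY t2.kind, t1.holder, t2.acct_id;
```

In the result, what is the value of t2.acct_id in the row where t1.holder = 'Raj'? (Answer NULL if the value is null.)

INNER JOIN keeps only pairs where the ON condition holds.
Matching on t1.acct_id >= t2.acct_id. A NULL in a compared column never satisfies the condition.
- t1 (acct_id=1) pairs with 1 row(s) of t2.
- t1 (acct_id=NULL) has no partner → excluded.
- t1 (acct_id=1) pairs with 1 row(s) of t2.
- t1 (acct_id=9) pairs with 6 row(s) of t2.
- t1 (acct_id=7) pairs with 5 row(s) of t2.
- t1 (acct_id=9) pairs with 6 row(s) of t2.
- t1 (acct_id=5) pairs with 1 row(s) of t2.
- t1 (acct_id=9) pairs with 6 row(s) of t2.

1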